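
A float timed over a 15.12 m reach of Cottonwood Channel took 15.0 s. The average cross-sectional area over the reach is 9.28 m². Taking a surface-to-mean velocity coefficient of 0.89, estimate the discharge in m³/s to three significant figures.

v_surface = L / t̄ = 15.12 / 15 = 1.008 m/s
v_mean = 0.89 × 1.008 = 0.8971 m/s
Q = A × v_mean = 9.28 × 0.8971 = 8.325 m³/s

8.33 m³/s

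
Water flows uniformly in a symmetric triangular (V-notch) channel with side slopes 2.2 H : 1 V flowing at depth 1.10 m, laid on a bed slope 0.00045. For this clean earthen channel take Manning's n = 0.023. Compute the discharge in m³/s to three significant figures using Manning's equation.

1.55 m³/s

A = z·y² = 2.2×1.10² = 2.662 m²
P = 2y√(1+z²) = 2×1.10×√(1+2.2²) = 5.317 m
R = A/P = 2.662/5.317 = 0.5007 m
Q = (1/n)·A·R^(2/3)·S^(1/2) = (1/0.023) × 2.662 × 0.5007^(2/3) × 0.00045^(1/2) = 1.548 m³/s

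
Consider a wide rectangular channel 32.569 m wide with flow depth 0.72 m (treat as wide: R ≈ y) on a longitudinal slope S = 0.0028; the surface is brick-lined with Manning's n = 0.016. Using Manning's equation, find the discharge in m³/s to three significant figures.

62.3 m³/s

A = b·y = 32.569 × 0.72 = 23.45 m²
Wide channel: R ≈ y = 0.72 m
Q = (1/n)·A·R^(2/3)·S^(1/2) = (1/0.016) × 23.45 × 0.7200^(2/3) × 0.0028^(1/2) = 62.30 m³/s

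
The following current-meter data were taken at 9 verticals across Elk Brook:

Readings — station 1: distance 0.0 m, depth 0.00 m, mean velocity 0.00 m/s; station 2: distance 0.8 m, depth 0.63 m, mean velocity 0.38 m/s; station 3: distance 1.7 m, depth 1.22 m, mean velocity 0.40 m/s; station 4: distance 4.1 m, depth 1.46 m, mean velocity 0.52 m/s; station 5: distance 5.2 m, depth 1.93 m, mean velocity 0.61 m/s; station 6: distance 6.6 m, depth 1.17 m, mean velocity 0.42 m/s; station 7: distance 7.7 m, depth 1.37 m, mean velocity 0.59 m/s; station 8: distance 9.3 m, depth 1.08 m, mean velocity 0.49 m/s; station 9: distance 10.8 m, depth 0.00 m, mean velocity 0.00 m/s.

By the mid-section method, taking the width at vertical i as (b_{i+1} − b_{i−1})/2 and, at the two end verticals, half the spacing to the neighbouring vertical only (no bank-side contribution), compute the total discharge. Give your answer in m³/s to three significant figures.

w_2 = (1.7 − 0.0)/2 = 0.85 m; q_2 = 0.38 × 0.63 × 0.85 = 0.2035 m³/s
w_3 = (4.1 − 0.8)/2 = 1.65 m; q_3 = 0.40 × 1.22 × 1.65 = 0.8052 m³/s
w_4 = (5.2 − 1.7)/2 = 1.75 m; q_4 = 0.52 × 1.46 × 1.75 = 1.329 m³/s
w_5 = (6.6 − 4.1)/2 = 1.25 m; q_5 = 0.61 × 1.93 × 1.25 = 1.472 m³/s
w_6 = (7.7 − 5.2)/2 = 1.25 m; q_6 = 0.42 × 1.17 × 1.25 = 0.6143 m³/s
w_7 = (9.3 − 6.6)/2 = 1.35 m; q_7 = 0.59 × 1.37 × 1.35 = 1.091 m³/s
w_8 = (10.8 − 7.7)/2 = 1.55 m; q_8 = 0.49 × 1.08 × 1.55 = 0.8203 m³/s
Stations 1, 9 contribute zero (depth or velocity is 0).
Q = Σ qᵢ = 6.335 m³/s

6.33 m³/s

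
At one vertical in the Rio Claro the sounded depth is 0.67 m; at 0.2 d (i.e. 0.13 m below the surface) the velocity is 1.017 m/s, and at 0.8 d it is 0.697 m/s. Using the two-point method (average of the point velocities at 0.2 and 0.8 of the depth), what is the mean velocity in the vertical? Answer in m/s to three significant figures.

v̄ = (1.017 + 0.697) / 2 = 0.8570 m/s

0.857 m/s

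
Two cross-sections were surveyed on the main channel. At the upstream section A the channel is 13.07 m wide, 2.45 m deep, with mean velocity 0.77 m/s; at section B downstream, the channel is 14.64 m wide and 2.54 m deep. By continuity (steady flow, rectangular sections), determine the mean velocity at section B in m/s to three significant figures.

0.663 m/s

Q = A₁V₁ = (13.07×2.45) × 0.77 = 24.66 m³/s
A₂ = 14.64 × 2.54 = 37.19 m²
V₂ = Q/A₂ = 24.66/37.19 = 0.6631 m/s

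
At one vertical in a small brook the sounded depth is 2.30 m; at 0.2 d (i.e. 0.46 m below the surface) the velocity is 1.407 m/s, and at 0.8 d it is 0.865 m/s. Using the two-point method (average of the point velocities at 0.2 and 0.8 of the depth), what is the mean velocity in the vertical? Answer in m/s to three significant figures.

1.14 m/s

v̄ = (1.407 + 0.865) / 2 = 1.136 m/s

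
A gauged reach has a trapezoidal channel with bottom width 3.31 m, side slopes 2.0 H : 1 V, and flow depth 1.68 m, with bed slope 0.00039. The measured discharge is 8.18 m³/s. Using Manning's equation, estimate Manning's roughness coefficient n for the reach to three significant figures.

A = (b + z·y)·y = (3.31 + 2.0×1.68)×1.68 = 11.21 m²
P = b + 2y√(1+z²) = 3.31 + 2×1.68×√(1+2.0²) = 10.82 m
R = A/P = 11.21/10.82 = 1.035 m
n = (1/Q)·A·R^(2/3)·S^(1/2) = (1/8.18) × 11.21 × 1.023 × 0.01975 = 0.02769

0.0277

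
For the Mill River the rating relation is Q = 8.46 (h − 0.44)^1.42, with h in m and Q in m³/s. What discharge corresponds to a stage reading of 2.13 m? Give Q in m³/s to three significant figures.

17.8 m³/s

Q = 8.46 × (2.13 − 0.44)^1.42 = 8.46 × 1.69^1.42 = 17.82 m³/s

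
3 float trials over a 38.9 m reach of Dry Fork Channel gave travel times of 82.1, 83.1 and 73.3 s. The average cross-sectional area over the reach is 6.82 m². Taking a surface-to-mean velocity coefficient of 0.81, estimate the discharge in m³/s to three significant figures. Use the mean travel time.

2.70 m³/s

t̄ = (82.1 + 83.1 + 73.3) / 3 = 79.5 s
v_surface = L / t̄ = 38.9 / 79.5 = 0.4893 m/s
v_mean = 0.81 × 0.4893 = 0.3963 m/s
Q = A × v_mean = 6.82 × 0.3963 = 2.703 m³/s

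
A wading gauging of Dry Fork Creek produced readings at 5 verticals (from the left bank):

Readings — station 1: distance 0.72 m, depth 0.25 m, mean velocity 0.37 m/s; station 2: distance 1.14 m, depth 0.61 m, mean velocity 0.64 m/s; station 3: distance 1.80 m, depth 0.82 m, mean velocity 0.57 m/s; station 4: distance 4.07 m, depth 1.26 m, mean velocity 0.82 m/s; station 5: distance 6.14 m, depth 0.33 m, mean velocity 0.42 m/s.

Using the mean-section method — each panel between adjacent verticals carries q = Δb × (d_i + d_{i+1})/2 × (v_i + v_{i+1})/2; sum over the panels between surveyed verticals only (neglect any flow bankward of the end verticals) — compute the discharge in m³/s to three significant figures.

3.04 m³/s

Panel 1-2: Δb = 0.42 m, d̄ = (0.25+0.61)/2 = 0.43, v̄ = (0.37+0.64)/2 = 0.505 → q = 0.42×0.43×0.505 = 0.09120 m³/s
Panel 2-3: Δb = 0.66 m, d̄ = (0.61+0.82)/2 = 0.715, v̄ = (0.64+0.57)/2 = 0.605 → q = 0.66×0.715×0.605 = 0.2855 m³/s
Panel 3-4: Δb = 2.27 m, d̄ = (0.82+1.26)/2 = 1.04, v̄ = (0.57+0.82)/2 = 0.695 → q = 2.27×1.04×0.695 = 1.641 m³/s
Panel 4-5: Δb = 2.07 m, d̄ = (1.26+0.33)/2 = 0.795, v̄ = (0.82+0.42)/2 = 0.62 → q = 2.07×0.795×0.62 = 1.020 m³/s
Q = Σ q = 3.038 m³/s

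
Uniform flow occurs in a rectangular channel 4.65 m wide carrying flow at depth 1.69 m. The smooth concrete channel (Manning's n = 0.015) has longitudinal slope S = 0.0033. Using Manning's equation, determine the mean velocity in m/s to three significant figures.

A = b·y = 4.65 × 1.69 = 7.859 m²
P = b + 2y = 4.65 + 2×1.69 = 8.030 m
R = A/P = 7.859/8.030 = 0.9786 m
Q = (1/n)·A·R^(2/3)·S^(1/2) = (1/0.015) × 7.859 × 0.9786^(2/3) × 0.0033^(1/2) = 29.67 m³/s
V = Q/A = 29.67/7.859 = 3.775 m/s

3.77 m/s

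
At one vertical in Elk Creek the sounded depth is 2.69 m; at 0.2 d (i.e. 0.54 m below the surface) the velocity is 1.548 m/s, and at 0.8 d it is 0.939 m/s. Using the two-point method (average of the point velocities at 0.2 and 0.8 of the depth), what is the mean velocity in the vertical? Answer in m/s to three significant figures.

1.24 m/s

v̄ = (1.548 + 0.939) / 2 = 1.244 m/s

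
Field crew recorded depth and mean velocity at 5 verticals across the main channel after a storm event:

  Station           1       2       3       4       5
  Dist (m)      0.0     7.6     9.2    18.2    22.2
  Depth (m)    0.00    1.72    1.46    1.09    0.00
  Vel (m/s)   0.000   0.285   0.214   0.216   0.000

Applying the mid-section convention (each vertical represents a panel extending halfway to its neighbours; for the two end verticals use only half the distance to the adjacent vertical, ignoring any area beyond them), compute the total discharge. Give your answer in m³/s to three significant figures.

w_2 = (9.2 − 0.0)/2 = 4.6 m; q_2 = 0.285 × 1.72 × 4.6 = 2.255 m³/s
w_3 = (18.2 − 7.6)/2 = 5.3 m; q_3 = 0.214 × 1.46 × 5.3 = 1.656 m³/s
w_4 = (22.2 − 9.2)/2 = 6.5 m; q_4 = 0.216 × 1.09 × 6.5 = 1.530 m³/s
Stations 1, 5 contribute zero (depth or velocity is 0).
Q = Σ qᵢ = 5.441 m³/s

5.44 m³/s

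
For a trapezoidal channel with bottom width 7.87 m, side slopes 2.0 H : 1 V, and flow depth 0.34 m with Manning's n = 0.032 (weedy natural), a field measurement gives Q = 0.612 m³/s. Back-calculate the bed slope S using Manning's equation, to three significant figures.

0.000217

A = (b + z·y)·y = (7.87 + 2.0×0.34)×0.34 = 2.907 m²
P = b + 2y√(1+z²) = 7.87 + 2×0.34×√(1+2.0²) = 9.391 m
R = A/P = 2.907/9.391 = 0.3096 m
S = (Q·n / (1·A·R^(2/3)))² = (0.612×0.032 / (1×2.907×0.4576))² = 0.0002167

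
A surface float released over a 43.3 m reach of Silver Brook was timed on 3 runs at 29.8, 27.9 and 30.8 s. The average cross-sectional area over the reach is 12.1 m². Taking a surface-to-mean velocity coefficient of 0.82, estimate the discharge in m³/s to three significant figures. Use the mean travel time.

14.6 m³/s

t̄ = (29.8 + 27.9 + 30.8) / 3 = 29.5 s
v_surface = L / t̄ = 43.3 / 29.5 = 1.468 m/s
v_mean = 0.82 × 1.468 = 1.204 m/s
Q = A × v_mean = 12.1 × 1.204 = 14.56 m³/s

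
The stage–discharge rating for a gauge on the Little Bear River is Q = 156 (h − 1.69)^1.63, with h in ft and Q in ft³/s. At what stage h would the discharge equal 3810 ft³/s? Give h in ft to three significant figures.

8.79 ft

h − h₀ = (Q/C)^(1/b) = (3810/156)^(1/1.63) = 7.103 ft
h = 1.69 + 7.103 = 8.793 ft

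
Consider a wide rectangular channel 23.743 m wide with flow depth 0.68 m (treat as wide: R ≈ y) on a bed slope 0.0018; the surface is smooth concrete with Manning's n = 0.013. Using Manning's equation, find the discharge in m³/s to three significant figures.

A = b·y = 23.743 × 0.68 = 16.15 m²
Wide channel: R ≈ y = 0.68 m
Q = (1/n)·A·R^(2/3)·S^(1/2) = (1/0.013) × 16.15 × 0.6800^(2/3) × 0.0018^(1/2) = 40.75 m³/s

40.7 m³/s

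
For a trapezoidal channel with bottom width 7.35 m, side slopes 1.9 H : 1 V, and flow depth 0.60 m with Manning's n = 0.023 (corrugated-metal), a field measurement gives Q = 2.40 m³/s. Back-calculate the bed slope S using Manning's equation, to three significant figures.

0.000286

A = (b + z·y)·y = (7.35 + 1.9×0.60)×0.60 = 5.094 m²
P = b + 2y√(1+z²) = 7.35 + 2×0.60×√(1+1.9²) = 9.927 m
R = A/P = 5.094/9.927 = 0.5132 m
S = (Q·n / (1·A·R^(2/3)))² = (2.40×0.023 / (1×5.094×0.6410))² = 0.0002858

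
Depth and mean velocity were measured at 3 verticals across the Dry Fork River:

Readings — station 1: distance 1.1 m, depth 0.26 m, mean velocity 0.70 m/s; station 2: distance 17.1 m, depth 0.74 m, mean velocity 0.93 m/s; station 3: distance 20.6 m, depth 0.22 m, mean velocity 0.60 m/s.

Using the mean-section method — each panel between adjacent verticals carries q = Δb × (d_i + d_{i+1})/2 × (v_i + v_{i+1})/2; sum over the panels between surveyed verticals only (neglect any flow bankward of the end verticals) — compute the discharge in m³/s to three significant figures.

Panel 1-2: Δb = 16 m, d̄ = (0.26+0.74)/2 = 0.5, v̄ = (0.70+0.93)/2 = 0.815 → q = 16×0.5×0.815 = 6.520 m³/s
Panel 2-3: Δb = 3.5 m, d̄ = (0.74+0.22)/2 = 0.48, v̄ = (0.93+0.60)/2 = 0.765 → q = 3.5×0.48×0.765 = 1.285 m³/s
Q = Σ q = 7.805 m³/s

7.81 m³/s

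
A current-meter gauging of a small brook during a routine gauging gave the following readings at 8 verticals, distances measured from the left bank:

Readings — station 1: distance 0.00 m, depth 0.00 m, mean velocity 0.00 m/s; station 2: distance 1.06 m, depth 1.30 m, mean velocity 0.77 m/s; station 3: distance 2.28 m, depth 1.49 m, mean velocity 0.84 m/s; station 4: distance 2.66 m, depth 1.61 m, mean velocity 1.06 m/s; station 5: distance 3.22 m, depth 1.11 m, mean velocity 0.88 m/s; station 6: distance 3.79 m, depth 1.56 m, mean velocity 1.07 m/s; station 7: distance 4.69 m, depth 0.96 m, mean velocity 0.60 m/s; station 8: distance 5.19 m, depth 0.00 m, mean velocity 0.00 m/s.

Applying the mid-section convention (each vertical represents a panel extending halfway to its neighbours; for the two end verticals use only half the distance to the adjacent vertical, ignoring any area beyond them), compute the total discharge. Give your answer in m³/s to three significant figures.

w_2 = (2.28 − 0.00)/2 = 1.14 m; q_2 = 0.77 × 1.30 × 1.14 = 1.141 m³/s
w_3 = (2.66 − 1.06)/2 = 0.8 m; q_3 = 0.84 × 1.49 × 0.8 = 1.001 m³/s
w_4 = (3.22 − 2.28)/2 = 0.47 m; q_4 = 1.06 × 1.61 × 0.47 = 0.8021 m³/s
w_5 = (3.79 − 2.66)/2 = 0.565 m; q_5 = 0.88 × 1.11 × 0.565 = 0.5519 m³/s
w_6 = (4.69 − 3.22)/2 = 0.735 m; q_6 = 1.07 × 1.56 × 0.735 = 1.227 m³/s
w_7 = (5.19 − 3.79)/2 = 0.7 m; q_7 = 0.60 × 0.96 × 0.7 = 0.4032 m³/s
Stations 1, 8 contribute zero (depth or velocity is 0).
Q = Σ qᵢ = 5.126 m³/s

5.13 m³/s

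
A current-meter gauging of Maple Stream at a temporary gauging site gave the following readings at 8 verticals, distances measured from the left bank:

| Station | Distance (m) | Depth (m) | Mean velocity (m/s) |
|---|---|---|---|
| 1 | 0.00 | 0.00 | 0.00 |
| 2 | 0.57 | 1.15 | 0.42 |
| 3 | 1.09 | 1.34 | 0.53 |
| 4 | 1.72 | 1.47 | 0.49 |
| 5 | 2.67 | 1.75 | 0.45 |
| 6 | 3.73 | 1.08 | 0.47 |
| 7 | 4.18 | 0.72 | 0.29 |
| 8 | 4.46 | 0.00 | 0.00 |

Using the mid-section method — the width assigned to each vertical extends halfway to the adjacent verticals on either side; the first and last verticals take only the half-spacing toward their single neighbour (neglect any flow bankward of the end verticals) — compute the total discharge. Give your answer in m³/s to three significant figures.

2.49 m³/s

w_2 = (1.09 − 0.00)/2 = 0.545 m; q_2 = 0.42 × 1.15 × 0.545 = 0.2632 m³/s
w_3 = (1.72 − 0.57)/2 = 0.575 m; q_3 = 0.53 × 1.34 × 0.575 = 0.4084 m³/s
w_4 = (2.67 − 1.09)/2 = 0.79 m; q_4 = 0.49 × 1.47 × 0.79 = 0.5690 m³/s
w_5 = (3.73 − 1.72)/2 = 1.005 m; q_5 = 0.45 × 1.75 × 1.005 = 0.7914 m³/s
w_6 = (4.18 − 2.67)/2 = 0.755 m; q_6 = 0.47 × 1.08 × 0.755 = 0.3832 m³/s
w_7 = (4.46 − 3.73)/2 = 0.365 m; q_7 = 0.29 × 0.72 × 0.365 = 0.07621 m³/s
Stations 1, 8 contribute zero (depth or velocity is 0).
Q = Σ qᵢ = 2.492 m³/s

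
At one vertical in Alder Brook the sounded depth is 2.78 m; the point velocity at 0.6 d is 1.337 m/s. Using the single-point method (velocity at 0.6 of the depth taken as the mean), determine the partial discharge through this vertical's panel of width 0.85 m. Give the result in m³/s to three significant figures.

v̄ = v₀.₆ = 1.337 m/s
q = v̄ × d × w = 1.337 × 2.78 × 0.85 = 3.159 m³/s

3.16 m³/s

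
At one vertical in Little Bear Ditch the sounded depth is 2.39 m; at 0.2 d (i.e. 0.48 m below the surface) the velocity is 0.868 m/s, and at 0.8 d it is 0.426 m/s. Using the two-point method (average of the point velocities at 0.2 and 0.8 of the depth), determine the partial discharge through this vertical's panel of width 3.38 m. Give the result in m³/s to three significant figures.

5.23 m³/s

v̄ = (0.868 + 0.426) / 2 = 0.6470 m/s
q = v̄ × d × w = 0.6470 × 2.39 × 3.38 = 5.227 m³/s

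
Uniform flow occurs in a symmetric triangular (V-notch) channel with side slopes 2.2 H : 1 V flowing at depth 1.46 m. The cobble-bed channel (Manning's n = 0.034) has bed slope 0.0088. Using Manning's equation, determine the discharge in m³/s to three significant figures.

9.85 m³/s

A = z·y² = 2.2×1.46² = 4.690 m²
P = 2y√(1+z²) = 2×1.46×√(1+2.2²) = 7.056 m
R = A/P = 4.690/7.056 = 0.6646 m
Q = (1/n)·A·R^(2/3)·S^(1/2) = (1/0.034) × 4.690 × 0.6646^(2/3) × 0.0088^(1/2) = 9.853 m³/s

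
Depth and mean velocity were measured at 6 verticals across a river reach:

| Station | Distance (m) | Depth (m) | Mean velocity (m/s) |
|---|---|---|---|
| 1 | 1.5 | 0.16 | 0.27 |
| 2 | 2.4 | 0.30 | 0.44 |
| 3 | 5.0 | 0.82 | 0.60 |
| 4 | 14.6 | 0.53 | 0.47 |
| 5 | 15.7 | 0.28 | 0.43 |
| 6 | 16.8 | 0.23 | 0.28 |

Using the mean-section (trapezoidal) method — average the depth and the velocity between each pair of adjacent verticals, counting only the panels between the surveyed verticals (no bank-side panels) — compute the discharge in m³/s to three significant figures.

4.60 m³/s

Panel 1-2: Δb = 0.9 m, d̄ = (0.16+0.30)/2 = 0.23, v̄ = (0.27+0.44)/2 = 0.355 → q = 0.9×0.23×0.355 = 0.07349 m³/s
Panel 2-3: Δb = 2.6 m, d̄ = (0.30+0.82)/2 = 0.56, v̄ = (0.44+0.60)/2 = 0.52 → q = 2.6×0.56×0.52 = 0.7571 m³/s
Panel 3-4: Δb = 9.6 m, d̄ = (0.82+0.53)/2 = 0.675, v̄ = (0.60+0.47)/2 = 0.535 → q = 9.6×0.675×0.535 = 3.467 m³/s
Panel 4-5: Δb = 1.1 m, d̄ = (0.53+0.28)/2 = 0.405, v̄ = (0.47+0.43)/2 = 0.45 → q = 1.1×0.405×0.45 = 0.2005 m³/s
Panel 5-6: Δb = 1.1 m, d̄ = (0.28+0.23)/2 = 0.255, v̄ = (0.43+0.28)/2 = 0.355 → q = 1.1×0.255×0.355 = 0.09958 m³/s
Q = Σ q = 4.597 m³/s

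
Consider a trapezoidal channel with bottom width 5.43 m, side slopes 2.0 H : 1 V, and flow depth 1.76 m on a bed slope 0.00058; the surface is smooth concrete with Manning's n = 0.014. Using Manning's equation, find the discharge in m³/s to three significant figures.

30.3 m³/s

A = (b + z·y)·y = (5.43 + 2.0×1.76)×1.76 = 15.75 m²
P = b + 2y√(1+z²) = 5.43 + 2×1.76×√(1+2.0²) = 13.30 m
R = A/P = 15.75/13.30 = 1.184 m
Q = (1/n)·A·R^(2/3)·S^(1/2) = (1/0.014) × 15.75 × 1.184^(2/3) × 0.00058^(1/2) = 30.33 m³/s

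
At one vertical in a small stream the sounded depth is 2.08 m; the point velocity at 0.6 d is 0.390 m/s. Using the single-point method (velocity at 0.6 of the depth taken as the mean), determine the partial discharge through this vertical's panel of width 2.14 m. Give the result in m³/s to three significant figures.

v̄ = v₀.₆ = 0.390 m/s
q = v̄ × d × w = 0.3900 × 2.08 × 2.14 = 1.736 m³/s

1.74 m³/s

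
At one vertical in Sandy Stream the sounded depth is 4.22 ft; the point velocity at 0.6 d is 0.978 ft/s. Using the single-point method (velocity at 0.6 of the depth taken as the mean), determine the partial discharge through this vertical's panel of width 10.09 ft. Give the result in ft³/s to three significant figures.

v̄ = v₀.₆ = 0.978 ft/s
q = v̄ × d × w = 0.9780 × 4.22 × 10.09 = 41.64 ft³/s

41.6 ft³/s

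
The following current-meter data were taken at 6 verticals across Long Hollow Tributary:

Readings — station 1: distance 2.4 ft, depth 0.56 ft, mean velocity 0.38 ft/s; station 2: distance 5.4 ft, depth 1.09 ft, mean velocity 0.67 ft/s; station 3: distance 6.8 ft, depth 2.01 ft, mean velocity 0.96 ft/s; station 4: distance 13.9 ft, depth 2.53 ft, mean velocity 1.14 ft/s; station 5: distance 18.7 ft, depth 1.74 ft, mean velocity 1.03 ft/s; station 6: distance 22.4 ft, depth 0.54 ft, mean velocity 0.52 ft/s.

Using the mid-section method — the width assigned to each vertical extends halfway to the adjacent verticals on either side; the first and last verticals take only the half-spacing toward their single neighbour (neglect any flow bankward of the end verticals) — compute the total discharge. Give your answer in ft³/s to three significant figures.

35.4 ft³/s

w_1 = (5.4 − 2.4)/2 = 1.5 ft; q_1 = 0.38 × 0.56 × 1.5 = 0.3192 ft³/s
w_2 = (6.8 − 2.4)/2 = 2.2 ft; q_2 = 0.67 × 1.09 × 2.2 = 1.607 ft³/s
w_3 = (13.9 − 5.4)/2 = 4.25 ft; q_3 = 0.96 × 2.01 × 4.25 = 8.201 ft³/s
w_4 = (18.7 − 6.8)/2 = 5.95 ft; q_4 = 1.14 × 2.53 × 5.95 = 17.16 ft³/s
w_5 = (22.4 − 13.9)/2 = 4.25 ft; q_5 = 1.03 × 1.74 × 4.25 = 7.617 ft³/s
w_6 = (22.4 − 18.7)/2 = 1.85 ft; q_6 = 0.52 × 0.54 × 1.85 = 0.5195 ft³/s
Q = Σ qᵢ = 35.42 ft³/s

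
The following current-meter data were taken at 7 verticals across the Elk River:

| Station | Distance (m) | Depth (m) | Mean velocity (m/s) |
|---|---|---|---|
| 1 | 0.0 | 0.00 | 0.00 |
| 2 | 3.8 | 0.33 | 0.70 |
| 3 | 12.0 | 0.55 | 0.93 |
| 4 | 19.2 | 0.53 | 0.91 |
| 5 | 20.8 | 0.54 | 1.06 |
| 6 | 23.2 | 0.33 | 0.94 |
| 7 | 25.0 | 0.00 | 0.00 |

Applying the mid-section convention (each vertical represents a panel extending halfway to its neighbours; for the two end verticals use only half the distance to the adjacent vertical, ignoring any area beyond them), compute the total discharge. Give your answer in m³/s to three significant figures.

w_2 = (12.0 − 0.0)/2 = 6 m; q_2 = 0.70 × 0.33 × 6 = 1.386 m³/s
w_3 = (19.2 − 3.8)/2 = 7.7 m; q_3 = 0.93 × 0.55 × 7.7 = 3.939 m³/s
w_4 = (20.8 − 12.0)/2 = 4.4 m; q_4 = 0.91 × 0.53 × 4.4 = 2.122 m³/s
w_5 = (23.2 − 19.2)/2 = 2 m; q_5 = 1.06 × 0.54 × 2 = 1.145 m³/s
w_6 = (25.0 − 20.8)/2 = 2.1 m; q_6 = 0.94 × 0.33 × 2.1 = 0.6514 m³/s
Stations 1, 7 contribute zero (depth or velocity is 0).
Q = Σ qᵢ = 9.243 m³/s

9.24 m³/s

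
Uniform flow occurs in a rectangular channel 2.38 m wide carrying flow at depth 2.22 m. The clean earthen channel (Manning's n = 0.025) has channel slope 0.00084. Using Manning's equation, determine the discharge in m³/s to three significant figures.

A = b·y = 2.38 × 2.22 = 5.284 m²
P = b + 2y = 2.38 + 2×2.22 = 6.820 m
R = A/P = 5.284/6.820 = 0.7747 m
Q = (1/n)·A·R^(2/3)·S^(1/2) = (1/0.025) × 5.284 × 0.7747^(2/3) × 0.00084^(1/2) = 5.167 m³/s

5.17 m³/s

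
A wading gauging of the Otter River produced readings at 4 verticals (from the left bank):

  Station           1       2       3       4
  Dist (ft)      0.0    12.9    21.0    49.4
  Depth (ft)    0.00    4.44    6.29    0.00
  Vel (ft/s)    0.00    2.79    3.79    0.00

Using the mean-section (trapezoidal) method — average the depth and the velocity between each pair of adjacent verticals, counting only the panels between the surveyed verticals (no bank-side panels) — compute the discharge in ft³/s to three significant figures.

352 ft³/s

Panel 1-2: Δb = 12.9 ft, d̄ = (0.00+4.44)/2 = 2.22, v̄ = (0.00+2.79)/2 = 1.395 → q = 12.9×2.22×1.395 = 39.95 ft³/s
Panel 2-3: Δb = 8.1 ft, d̄ = (4.44+6.29)/2 = 5.365, v̄ = (2.79+3.79)/2 = 3.29 → q = 8.1×5.365×3.29 = 143.0 ft³/s
Panel 3-4: Δb = 28.4 ft, d̄ = (6.29+0.00)/2 = 3.145, v̄ = (3.79+0.00)/2 = 1.895 → q = 28.4×3.145×1.895 = 169.3 ft³/s
Q = Σ q = 352.2 ft³/s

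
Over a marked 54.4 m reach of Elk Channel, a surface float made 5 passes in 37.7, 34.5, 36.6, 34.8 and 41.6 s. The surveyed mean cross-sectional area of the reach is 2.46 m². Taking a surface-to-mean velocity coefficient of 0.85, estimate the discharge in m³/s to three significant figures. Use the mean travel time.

t̄ = (37.7 + 34.5 + 36.6 + 34.8 + 41.6) / 5 = 37.04 s
v_surface = L / t̄ = 54.4 / 37.04 = 1.469 m/s
v_mean = 0.85 × 1.469 = 1.248 m/s
Q = A × v_mean = 2.46 × 1.248 = 3.071 m³/s

3.07 m³/s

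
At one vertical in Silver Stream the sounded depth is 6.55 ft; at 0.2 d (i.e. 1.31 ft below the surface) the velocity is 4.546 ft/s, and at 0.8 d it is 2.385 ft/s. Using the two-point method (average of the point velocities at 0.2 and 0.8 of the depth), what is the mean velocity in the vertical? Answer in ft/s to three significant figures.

3.47 ft/s

v̄ = (4.546 + 2.385) / 2 = 3.466 ft/s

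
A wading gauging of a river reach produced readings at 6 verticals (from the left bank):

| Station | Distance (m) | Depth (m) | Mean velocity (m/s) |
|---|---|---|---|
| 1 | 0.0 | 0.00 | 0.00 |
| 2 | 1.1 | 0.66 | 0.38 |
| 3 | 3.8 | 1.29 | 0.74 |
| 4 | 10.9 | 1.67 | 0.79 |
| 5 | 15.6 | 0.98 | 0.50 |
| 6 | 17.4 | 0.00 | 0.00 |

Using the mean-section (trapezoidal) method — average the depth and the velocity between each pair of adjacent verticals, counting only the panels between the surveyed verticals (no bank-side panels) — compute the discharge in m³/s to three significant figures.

13.8 m³/s

Panel 1-2: Δb = 1.1 m, d̄ = (0.00+0.66)/2 = 0.33, v̄ = (0.00+0.38)/2 = 0.19 → q = 1.1×0.33×0.19 = 0.06897 m³/s
Panel 2-3: Δb = 2.7 m, d̄ = (0.66+1.29)/2 = 0.975, v̄ = (0.38+0.74)/2 = 0.56 → q = 2.7×0.975×0.56 = 1.474 m³/s
Panel 3-4: Δb = 7.1 m, d̄ = (1.29+1.67)/2 = 1.48, v̄ = (0.74+0.79)/2 = 0.765 → q = 7.1×1.48×0.765 = 8.039 m³/s
Panel 4-5: Δb = 4.7 m, d̄ = (1.67+0.98)/2 = 1.325, v̄ = (0.79+0.50)/2 = 0.645 → q = 4.7×1.325×0.645 = 4.017 m³/s
Panel 5-6: Δb = 1.8 m, d̄ = (0.98+0.00)/2 = 0.49, v̄ = (0.50+0.00)/2 = 0.25 → q = 1.8×0.49×0.25 = 0.2205 m³/s
Q = Σ q = 13.82 m³/s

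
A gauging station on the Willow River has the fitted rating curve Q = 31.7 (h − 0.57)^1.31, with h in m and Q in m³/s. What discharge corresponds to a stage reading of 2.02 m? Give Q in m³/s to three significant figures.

51.6 m³/s

Q = 31.7 × (2.02 − 0.57)^1.31 = 31.7 × 1.45^1.31 = 51.58 m³/s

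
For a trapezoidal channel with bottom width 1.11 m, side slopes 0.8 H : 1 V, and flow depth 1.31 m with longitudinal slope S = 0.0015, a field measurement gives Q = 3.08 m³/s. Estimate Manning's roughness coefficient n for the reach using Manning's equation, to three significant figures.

0.0262

A = (b + z·y)·y = (1.11 + 0.8×1.31)×1.31 = 2.827 m²
P = b + 2y√(1+z²) = 1.11 + 2×1.31×√(1+0.8²) = 4.465 m
R = A/P = 2.827/4.465 = 0.6331 m
n = (1/Q)·A·R^(2/3)·S^(1/2) = (1/3.08) × 2.827 × 0.7373 × 0.03873 = 0.02621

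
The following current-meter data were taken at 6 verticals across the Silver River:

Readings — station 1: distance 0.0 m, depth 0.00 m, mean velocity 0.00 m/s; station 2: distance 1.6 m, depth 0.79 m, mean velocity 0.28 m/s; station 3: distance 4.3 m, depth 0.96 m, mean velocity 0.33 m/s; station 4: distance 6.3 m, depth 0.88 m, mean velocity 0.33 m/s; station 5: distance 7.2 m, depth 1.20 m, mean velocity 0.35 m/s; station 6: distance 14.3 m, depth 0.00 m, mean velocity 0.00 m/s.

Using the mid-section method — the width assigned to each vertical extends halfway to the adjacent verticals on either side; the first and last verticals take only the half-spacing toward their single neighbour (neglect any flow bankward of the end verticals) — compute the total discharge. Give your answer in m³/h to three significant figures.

w_2 = (4.3 − 0.0)/2 = 2.15 m; q_2 = 0.28 × 0.79 × 2.15 = 0.4756 m³/s
w_3 = (6.3 − 1.6)/2 = 2.35 m; q_3 = 0.33 × 0.96 × 2.35 = 0.7445 m³/s
w_4 = (7.2 − 4.3)/2 = 1.45 m; q_4 = 0.33 × 0.88 × 1.45 = 0.4211 m³/s
w_5 = (14.3 − 6.3)/2 = 4 m; q_5 = 0.35 × 1.20 × 4 = 1.680 m³/s
Stations 1, 6 contribute zero (depth or velocity is 0).
Q = Σ qᵢ = 3.321 m³/s
= 3.321 × 3600 = 11960 m³/h

12000 m³/h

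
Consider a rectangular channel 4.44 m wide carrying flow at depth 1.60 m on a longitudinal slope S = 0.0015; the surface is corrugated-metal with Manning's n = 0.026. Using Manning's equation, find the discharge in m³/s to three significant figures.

10.1 m³/s

A = b·y = 4.44 × 1.60 = 7.104 m²
P = b + 2y = 4.44 + 2×1.60 = 7.640 m
R = A/P = 7.104/7.640 = 0.9298 m
Q = (1/n)·A·R^(2/3)·S^(1/2) = (1/0.026) × 7.104 × 0.9298^(2/3) × 0.0015^(1/2) = 10.08 m³/s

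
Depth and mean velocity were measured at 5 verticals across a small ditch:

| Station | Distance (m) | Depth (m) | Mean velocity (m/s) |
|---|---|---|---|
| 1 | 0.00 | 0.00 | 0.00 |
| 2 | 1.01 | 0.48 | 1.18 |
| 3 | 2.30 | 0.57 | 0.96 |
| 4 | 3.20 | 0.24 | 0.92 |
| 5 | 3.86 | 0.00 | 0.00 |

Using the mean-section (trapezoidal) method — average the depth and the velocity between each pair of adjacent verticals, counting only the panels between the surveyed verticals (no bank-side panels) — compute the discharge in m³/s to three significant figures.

Panel 1-2: Δb = 1.01 m, d̄ = (0.00+0.48)/2 = 0.24, v̄ = (0.00+1.18)/2 = 0.59 → q = 1.01×0.24×0.59 = 0.1430 m³/s
Panel 2-3: Δb = 1.29 m, d̄ = (0.48+0.57)/2 = 0.525, v̄ = (1.18+0.96)/2 = 1.07 → q = 1.29×0.525×1.07 = 0.7247 m³/s
Panel 3-4: Δb = 0.9 m, d̄ = (0.57+0.24)/2 = 0.405, v̄ = (0.96+0.92)/2 = 0.94 → q = 0.9×0.405×0.94 = 0.3426 m³/s
Panel 4-5: Δb = 0.66 m, d̄ = (0.24+0.00)/2 = 0.12, v̄ = (0.92+0.00)/2 = 0.46 → q = 0.66×0.12×0.46 = 0.03643 m³/s
Q = Σ q = 1.247 m³/s

1.25 m³/s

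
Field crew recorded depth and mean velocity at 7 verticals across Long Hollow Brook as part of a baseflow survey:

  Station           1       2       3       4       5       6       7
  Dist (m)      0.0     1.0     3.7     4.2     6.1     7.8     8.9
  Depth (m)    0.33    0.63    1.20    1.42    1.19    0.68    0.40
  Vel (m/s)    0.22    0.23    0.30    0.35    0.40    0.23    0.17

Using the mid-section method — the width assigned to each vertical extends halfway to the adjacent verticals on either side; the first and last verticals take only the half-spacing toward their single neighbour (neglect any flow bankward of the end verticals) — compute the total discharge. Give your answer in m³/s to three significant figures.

w_1 = (1.0 − 0.0)/2 = 0.5 m; q_1 = 0.22 × 0.33 × 0.5 = 0.03630 m³/s
w_2 = (3.7 − 0.0)/2 = 1.85 m; q_2 = 0.23 × 0.63 × 1.85 = 0.2681 m³/s
w_3 = (4.2 − 1.0)/2 = 1.6 m; q_3 = 0.30 × 1.20 × 1.6 = 0.5760 m³/s
w_4 = (6.1 − 3.7)/2 = 1.2 m; q_4 = 0.35 × 1.42 × 1.2 = 0.5964 m³/s
w_5 = (7.8 − 4.2)/2 = 1.8 m; q_5 = 0.40 × 1.19 × 1.8 = 0.8568 m³/s
w_6 = (8.9 − 6.1)/2 = 1.4 m; q_6 = 0.23 × 0.68 × 1.4 = 0.2190 m³/s
w_7 = (8.9 − 7.8)/2 = 0.55 m; q_7 = 0.17 × 0.40 × 0.55 = 0.03740 m³/s
Q = Σ qᵢ = 2.590 m³/s

2.59 m³/s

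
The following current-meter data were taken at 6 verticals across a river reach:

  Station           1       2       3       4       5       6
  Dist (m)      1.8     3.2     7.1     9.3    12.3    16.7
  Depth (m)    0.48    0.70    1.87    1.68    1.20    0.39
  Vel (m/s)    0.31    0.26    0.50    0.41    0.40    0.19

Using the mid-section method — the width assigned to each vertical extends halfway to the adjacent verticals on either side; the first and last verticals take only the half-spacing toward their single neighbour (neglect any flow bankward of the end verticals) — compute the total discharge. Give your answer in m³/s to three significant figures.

w_1 = (3.2 − 1.8)/2 = 0.7 m; q_1 = 0.31 × 0.48 × 0.7 = 0.1042 m³/s
w_2 = (7.1 − 1.8)/2 = 2.65 m; q_2 = 0.26 × 0.70 × 2.65 = 0.4823 m³/s
w_3 = (9.3 − 3.2)/2 = 3.05 m; q_3 = 0.50 × 1.87 × 3.05 = 2.852 m³/s
w_4 = (12.3 − 7.1)/2 = 2.6 m; q_4 = 0.41 × 1.68 × 2.6 = 1.791 m³/s
w_5 = (16.7 − 9.3)/2 = 3.7 m; q_5 = 0.40 × 1.20 × 3.7 = 1.776 m³/s
w_6 = (16.7 − 12.3)/2 = 2.2 m; q_6 = 0.19 × 0.39 × 2.2 = 0.1630 m³/s
Q = Σ qᵢ = 7.168 m³/s

7.17 m³/s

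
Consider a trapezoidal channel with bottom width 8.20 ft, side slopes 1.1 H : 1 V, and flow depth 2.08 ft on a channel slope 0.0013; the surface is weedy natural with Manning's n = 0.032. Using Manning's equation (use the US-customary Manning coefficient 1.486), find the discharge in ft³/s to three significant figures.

48.2 ft³/s

A = (b + z·y)·y = (8.20 + 1.1×2.08)×2.08 = 21.82 ft²
P = b + 2y√(1+z²) = 8.20 + 2×2.08×√(1+1.1²) = 14.38 ft
R = A/P = 21.82/14.38 = 1.517 ft
Q = (1.486/n)·A·R^(2/3)·S^(1/2) = (1.486/0.032) × 21.82 × 1.517^(2/3) × 0.0013^(1/2) = 48.21 ft³/s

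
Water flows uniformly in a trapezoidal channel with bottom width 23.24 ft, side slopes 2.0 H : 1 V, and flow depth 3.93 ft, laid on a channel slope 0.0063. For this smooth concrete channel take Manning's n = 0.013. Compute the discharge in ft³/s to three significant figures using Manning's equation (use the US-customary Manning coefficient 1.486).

2300 ft³/s

A = (b + z·y)·y = (23.24 + 2.0×3.93)×3.93 = 122.2 ft²
P = b + 2y√(1+z²) = 23.24 + 2×3.93×√(1+2.0²) = 40.82 ft
R = A/P = 122.2/40.82 = 2.995 ft
Q = (1.486/n)·A·R^(2/3)·S^(1/2) = (1.486/0.013) × 122.2 × 2.995^(2/3) × 0.0063^(1/2) = 2304 ft³/s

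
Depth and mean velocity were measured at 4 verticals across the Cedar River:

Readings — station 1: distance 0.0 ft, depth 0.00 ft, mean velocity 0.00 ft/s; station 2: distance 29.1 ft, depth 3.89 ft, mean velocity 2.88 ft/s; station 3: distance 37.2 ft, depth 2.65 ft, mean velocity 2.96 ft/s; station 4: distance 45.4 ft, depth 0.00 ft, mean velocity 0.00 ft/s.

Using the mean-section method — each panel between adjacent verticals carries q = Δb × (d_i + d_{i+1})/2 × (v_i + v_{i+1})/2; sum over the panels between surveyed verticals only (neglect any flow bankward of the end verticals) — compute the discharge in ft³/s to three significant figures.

Panel 1-2: Δb = 29.1 ft, d̄ = (0.00+3.89)/2 = 1.945, v̄ = (0.00+2.88)/2 = 1.44 → q = 29.1×1.945×1.44 = 81.50 ft³/s
Panel 2-3: Δb = 8.1 ft, d̄ = (3.89+2.65)/2 = 3.27, v̄ = (2.88+2.96)/2 = 2.92 → q = 8.1×3.27×2.92 = 77.34 ft³/s
Panel 3-4: Δb = 8.2 ft, d̄ = (2.65+0.00)/2 = 1.325, v̄ = (2.96+0.00)/2 = 1.48 → q = 8.2×1.325×1.48 = 16.08 ft³/s
Q = Σ q = 174.9 ft³/s

175 ft³/s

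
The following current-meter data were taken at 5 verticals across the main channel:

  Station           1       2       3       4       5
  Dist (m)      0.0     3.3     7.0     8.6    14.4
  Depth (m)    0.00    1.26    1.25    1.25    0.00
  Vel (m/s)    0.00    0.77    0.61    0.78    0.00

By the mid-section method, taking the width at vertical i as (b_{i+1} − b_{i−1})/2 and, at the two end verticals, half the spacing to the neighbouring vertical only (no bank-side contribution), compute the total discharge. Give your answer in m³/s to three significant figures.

w_2 = (7.0 − 0.0)/2 = 3.5 m; q_2 = 0.77 × 1.26 × 3.5 = 3.396 m³/s
w_3 = (8.6 − 3.3)/2 = 2.65 m; q_3 = 0.61 × 1.25 × 2.65 = 2.021 m³/s
w_4 = (14.4 − 7.0)/2 = 3.7 m; q_4 = 0.78 × 1.25 × 3.7 = 3.608 m³/s
Stations 1, 5 contribute zero (depth or velocity is 0).
Q = Σ qᵢ = 9.024 m³/s

9.02 m³/s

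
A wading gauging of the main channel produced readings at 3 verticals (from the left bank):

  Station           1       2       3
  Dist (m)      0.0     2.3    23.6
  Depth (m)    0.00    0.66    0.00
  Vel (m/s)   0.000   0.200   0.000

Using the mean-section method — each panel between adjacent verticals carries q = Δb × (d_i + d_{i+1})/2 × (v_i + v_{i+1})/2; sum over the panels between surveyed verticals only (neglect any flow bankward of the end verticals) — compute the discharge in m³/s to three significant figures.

0.779 m³/s

Panel 1-2: Δb = 2.3 m, d̄ = (0.00+0.66)/2 = 0.33, v̄ = (0.000+0.200)/2 = 0.1 → q = 2.3×0.33×0.1 = 0.07590 m³/s
Panel 2-3: Δb = 21.3 m, d̄ = (0.66+0.00)/2 = 0.33, v̄ = (0.200+0.000)/2 = 0.1 → q = 21.3×0.33×0.1 = 0.7029 m³/s
Q = Σ q = 0.7788 m³/s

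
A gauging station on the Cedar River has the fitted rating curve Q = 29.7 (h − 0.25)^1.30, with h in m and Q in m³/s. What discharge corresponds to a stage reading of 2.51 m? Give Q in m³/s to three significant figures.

Q = 29.7 × (2.51 − 0.25)^1.30 = 29.7 × 2.26^1.30 = 85.72 m³/s

85.7 m³/s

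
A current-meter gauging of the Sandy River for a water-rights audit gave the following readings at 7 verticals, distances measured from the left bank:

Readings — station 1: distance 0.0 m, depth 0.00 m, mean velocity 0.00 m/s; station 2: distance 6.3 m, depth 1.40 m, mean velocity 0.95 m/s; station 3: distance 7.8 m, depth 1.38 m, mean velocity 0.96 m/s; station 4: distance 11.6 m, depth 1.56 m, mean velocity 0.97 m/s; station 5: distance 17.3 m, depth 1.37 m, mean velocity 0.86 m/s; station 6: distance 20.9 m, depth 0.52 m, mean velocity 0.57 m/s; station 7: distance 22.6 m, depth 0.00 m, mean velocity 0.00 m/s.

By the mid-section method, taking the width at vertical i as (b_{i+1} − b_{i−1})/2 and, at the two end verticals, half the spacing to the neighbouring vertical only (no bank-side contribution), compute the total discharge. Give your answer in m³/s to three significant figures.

22.1 m³/s

w_2 = (7.8 − 0.0)/2 = 3.9 m; q_2 = 0.95 × 1.40 × 3.9 = 5.187 m³/s
w_3 = (11.6 − 6.3)/2 = 2.65 m; q_3 = 0.96 × 1.38 × 2.65 = 3.511 m³/s
w_4 = (17.3 − 7.8)/2 = 4.75 m; q_4 = 0.97 × 1.56 × 4.75 = 7.188 m³/s
w_5 = (20.9 − 11.6)/2 = 4.65 m; q_5 = 0.86 × 1.37 × 4.65 = 5.479 m³/s
w_6 = (22.6 − 17.3)/2 = 2.65 m; q_6 = 0.57 × 0.52 × 2.65 = 0.7855 m³/s
Stations 1, 7 contribute zero (depth or velocity is 0).
Q = Σ qᵢ = 22.15 m³/s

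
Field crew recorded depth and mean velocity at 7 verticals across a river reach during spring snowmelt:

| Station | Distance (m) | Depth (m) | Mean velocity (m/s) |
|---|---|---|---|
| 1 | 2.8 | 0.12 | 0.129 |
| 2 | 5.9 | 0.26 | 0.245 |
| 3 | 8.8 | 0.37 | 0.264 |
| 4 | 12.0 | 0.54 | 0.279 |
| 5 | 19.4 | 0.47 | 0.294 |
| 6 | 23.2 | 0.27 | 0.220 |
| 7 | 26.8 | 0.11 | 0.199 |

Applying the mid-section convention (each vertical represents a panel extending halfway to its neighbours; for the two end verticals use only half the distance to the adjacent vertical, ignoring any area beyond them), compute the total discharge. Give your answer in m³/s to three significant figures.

2.34 m³/s

w_1 = (5.9 − 2.8)/2 = 1.55 m; q_1 = 0.129 × 0.12 × 1.55 = 0.02399 m³/s
w_2 = (8.8 − 2.8)/2 = 3 m; q_2 = 0.245 × 0.26 × 3 = 0.1911 m³/s
w_3 = (12.0 − 5.9)/2 = 3.05 m; q_3 = 0.264 × 0.37 × 3.05 = 0.2979 m³/s
w_4 = (19.4 − 8.8)/2 = 5.3 m; q_4 = 0.279 × 0.54 × 5.3 = 0.7985 m³/s
w_5 = (23.2 − 12.0)/2 = 5.6 m; q_5 = 0.294 × 0.47 × 5.6 = 0.7738 m³/s
w_6 = (26.8 − 19.4)/2 = 3.7 m; q_6 = 0.220 × 0.27 × 3.7 = 0.2198 m³/s
w_7 = (26.8 − 23.2)/2 = 1.8 m; q_7 = 0.199 × 0.11 × 1.8 = 0.03940 m³/s
Q = Σ qᵢ = 2.345 m³/s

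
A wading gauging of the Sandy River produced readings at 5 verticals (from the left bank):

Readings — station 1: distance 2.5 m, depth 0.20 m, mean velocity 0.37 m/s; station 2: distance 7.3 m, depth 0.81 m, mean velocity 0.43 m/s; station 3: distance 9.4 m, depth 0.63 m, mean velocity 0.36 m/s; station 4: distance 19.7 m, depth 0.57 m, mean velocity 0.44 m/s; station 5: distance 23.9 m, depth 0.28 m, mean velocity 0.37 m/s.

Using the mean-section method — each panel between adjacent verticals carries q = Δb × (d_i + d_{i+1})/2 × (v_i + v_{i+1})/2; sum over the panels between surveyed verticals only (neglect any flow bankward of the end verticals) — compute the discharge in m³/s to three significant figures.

4.76 m³/s

Panel 1-2: Δb = 4.8 m, d̄ = (0.20+0.81)/2 = 0.505, v̄ = (0.37+0.43)/2 = 0.4 → q = 4.8×0.505×0.4 = 0.9696 m³/s
Panel 2-3: Δb = 2.1 m, d̄ = (0.81+0.63)/2 = 0.72, v̄ = (0.43+0.36)/2 = 0.395 → q = 2.1×0.72×0.395 = 0.5972 m³/s
Panel 3-4: Δb = 10.3 m, d̄ = (0.63+0.57)/2 = 0.6, v̄ = (0.36+0.44)/2 = 0.4 → q = 10.3×0.6×0.4 = 2.472 m³/s
Panel 4-5: Δb = 4.2 m, d̄ = (0.57+0.28)/2 = 0.425, v̄ = (0.44+0.37)/2 = 0.405 → q = 4.2×0.425×0.405 = 0.7229 m³/s
Q = Σ q = 4.762 m³/s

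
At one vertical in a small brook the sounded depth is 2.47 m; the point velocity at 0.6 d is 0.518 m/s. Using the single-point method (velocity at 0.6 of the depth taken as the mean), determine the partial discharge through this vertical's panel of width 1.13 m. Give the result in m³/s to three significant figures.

1.45 m³/s

v̄ = v₀.₆ = 0.518 m/s
q = v̄ × d × w = 0.5180 × 2.47 × 1.13 = 1.446 m³/s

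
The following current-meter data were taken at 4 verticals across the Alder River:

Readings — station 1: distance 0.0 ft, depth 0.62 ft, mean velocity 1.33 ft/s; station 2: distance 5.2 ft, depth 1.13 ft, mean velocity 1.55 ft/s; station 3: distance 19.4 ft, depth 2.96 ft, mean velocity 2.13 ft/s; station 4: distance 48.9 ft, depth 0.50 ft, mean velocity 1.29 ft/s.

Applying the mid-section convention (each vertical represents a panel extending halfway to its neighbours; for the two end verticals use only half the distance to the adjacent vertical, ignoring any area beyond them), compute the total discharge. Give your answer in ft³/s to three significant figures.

w_1 = (5.2 − 0.0)/2 = 2.6 ft; q_1 = 1.33 × 0.62 × 2.6 = 2.144 ft³/s
w_2 = (19.4 − 0.0)/2 = 9.7 ft; q_2 = 1.55 × 1.13 × 9.7 = 16.99 ft³/s
w_3 = (48.9 − 5.2)/2 = 21.85 ft; q_3 = 2.13 × 2.96 × 21.85 = 137.8 ft³/s
w_4 = (48.9 − 19.4)/2 = 14.75 ft; q_4 = 1.29 × 0.50 × 14.75 = 9.514 ft³/s
Q = Σ qᵢ = 166.4 ft³/s

166 ft³/s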